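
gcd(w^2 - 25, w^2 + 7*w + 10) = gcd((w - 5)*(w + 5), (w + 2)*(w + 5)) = w + 5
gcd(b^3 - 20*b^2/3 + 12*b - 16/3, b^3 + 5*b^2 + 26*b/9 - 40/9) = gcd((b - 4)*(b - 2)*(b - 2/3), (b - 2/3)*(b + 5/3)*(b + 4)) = b - 2/3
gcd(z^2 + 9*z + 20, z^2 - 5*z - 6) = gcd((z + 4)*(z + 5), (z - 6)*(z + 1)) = 1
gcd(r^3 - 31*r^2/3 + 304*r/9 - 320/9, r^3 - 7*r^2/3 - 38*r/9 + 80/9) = r - 8/3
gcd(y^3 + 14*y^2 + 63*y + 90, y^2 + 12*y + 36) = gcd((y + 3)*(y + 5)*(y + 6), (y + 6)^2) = y + 6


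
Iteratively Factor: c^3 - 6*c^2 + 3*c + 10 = (c - 5)*(c^2 - c - 2) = (c - 5)*(c - 2)*(c + 1)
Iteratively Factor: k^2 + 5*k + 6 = (k + 2)*(k + 3)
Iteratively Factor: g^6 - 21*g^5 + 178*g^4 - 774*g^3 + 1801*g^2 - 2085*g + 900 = (g - 3)*(g^5 - 18*g^4 + 124*g^3 - 402*g^2 + 595*g - 300) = (g - 3)^2*(g^4 - 15*g^3 + 79*g^2 - 165*g + 100) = (g - 4)*(g - 3)^2*(g^3 - 11*g^2 + 35*g - 25) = (g - 5)*(g - 4)*(g - 3)^2*(g^2 - 6*g + 5) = (g - 5)^2*(g - 4)*(g - 3)^2*(g - 1)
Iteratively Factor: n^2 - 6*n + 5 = (n - 5)*(n - 1)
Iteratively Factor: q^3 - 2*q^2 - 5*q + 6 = (q - 1)*(q^2 - q - 6) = (q - 3)*(q - 1)*(q + 2)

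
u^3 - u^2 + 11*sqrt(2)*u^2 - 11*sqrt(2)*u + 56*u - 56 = (u - 1)*(u + 4*sqrt(2))*(u + 7*sqrt(2))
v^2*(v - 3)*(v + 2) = v^4 - v^3 - 6*v^2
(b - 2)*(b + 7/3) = b^2 + b/3 - 14/3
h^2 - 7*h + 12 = (h - 4)*(h - 3)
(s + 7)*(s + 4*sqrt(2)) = s^2 + 4*sqrt(2)*s + 7*s + 28*sqrt(2)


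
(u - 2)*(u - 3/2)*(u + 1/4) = u^3 - 13*u^2/4 + 17*u/8 + 3/4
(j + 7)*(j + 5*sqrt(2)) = j^2 + 7*j + 5*sqrt(2)*j + 35*sqrt(2)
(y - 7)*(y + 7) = y^2 - 49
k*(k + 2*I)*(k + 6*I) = k^3 + 8*I*k^2 - 12*k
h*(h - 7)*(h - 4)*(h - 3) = h^4 - 14*h^3 + 61*h^2 - 84*h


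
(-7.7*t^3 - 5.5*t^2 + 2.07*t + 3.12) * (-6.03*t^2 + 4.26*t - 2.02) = 46.431*t^5 + 0.363*t^4 - 20.3581*t^3 + 1.1146*t^2 + 9.1098*t - 6.3024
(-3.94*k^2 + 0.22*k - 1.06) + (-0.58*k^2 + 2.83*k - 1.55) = -4.52*k^2 + 3.05*k - 2.61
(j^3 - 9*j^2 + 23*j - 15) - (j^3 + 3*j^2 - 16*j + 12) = -12*j^2 + 39*j - 27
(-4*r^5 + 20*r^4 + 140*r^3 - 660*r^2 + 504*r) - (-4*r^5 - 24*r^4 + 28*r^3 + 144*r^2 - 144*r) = 44*r^4 + 112*r^3 - 804*r^2 + 648*r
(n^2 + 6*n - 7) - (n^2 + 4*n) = 2*n - 7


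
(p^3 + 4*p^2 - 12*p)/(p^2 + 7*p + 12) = p*(p^2 + 4*p - 12)/(p^2 + 7*p + 12)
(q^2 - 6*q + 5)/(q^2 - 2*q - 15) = (q - 1)/(q + 3)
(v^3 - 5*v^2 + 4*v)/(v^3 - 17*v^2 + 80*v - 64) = v*(v - 4)/(v^2 - 16*v + 64)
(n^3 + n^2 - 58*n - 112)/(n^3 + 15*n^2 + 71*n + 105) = (n^2 - 6*n - 16)/(n^2 + 8*n + 15)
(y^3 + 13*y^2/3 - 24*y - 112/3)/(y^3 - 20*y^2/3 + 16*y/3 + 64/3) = (y + 7)/(y - 4)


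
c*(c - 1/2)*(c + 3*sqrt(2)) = c^3 - c^2/2 + 3*sqrt(2)*c^2 - 3*sqrt(2)*c/2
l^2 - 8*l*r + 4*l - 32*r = (l + 4)*(l - 8*r)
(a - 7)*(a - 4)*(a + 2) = a^3 - 9*a^2 + 6*a + 56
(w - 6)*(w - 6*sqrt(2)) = w^2 - 6*sqrt(2)*w - 6*w + 36*sqrt(2)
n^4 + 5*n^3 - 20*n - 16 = (n - 2)*(n + 1)*(n + 2)*(n + 4)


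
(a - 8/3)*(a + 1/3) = a^2 - 7*a/3 - 8/9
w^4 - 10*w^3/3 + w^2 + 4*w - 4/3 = (w - 2)^2*(w - 1/3)*(w + 1)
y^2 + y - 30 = (y - 5)*(y + 6)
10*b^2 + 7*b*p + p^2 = (2*b + p)*(5*b + p)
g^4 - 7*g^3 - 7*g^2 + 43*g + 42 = (g - 7)*(g - 3)*(g + 1)*(g + 2)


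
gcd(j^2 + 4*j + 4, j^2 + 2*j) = j + 2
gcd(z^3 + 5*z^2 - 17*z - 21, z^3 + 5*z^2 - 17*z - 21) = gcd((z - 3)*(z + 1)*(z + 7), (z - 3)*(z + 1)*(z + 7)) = z^3 + 5*z^2 - 17*z - 21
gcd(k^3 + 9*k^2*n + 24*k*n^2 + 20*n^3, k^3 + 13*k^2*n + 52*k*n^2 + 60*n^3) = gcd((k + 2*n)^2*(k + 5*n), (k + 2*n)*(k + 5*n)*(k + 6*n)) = k^2 + 7*k*n + 10*n^2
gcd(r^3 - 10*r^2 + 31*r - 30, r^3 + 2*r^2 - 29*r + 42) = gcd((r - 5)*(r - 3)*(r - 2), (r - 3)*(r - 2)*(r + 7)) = r^2 - 5*r + 6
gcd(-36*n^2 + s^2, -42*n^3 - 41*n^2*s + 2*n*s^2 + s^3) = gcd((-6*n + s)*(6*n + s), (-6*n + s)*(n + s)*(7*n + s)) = -6*n + s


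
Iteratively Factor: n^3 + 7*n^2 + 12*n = (n + 4)*(n^2 + 3*n) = (n + 3)*(n + 4)*(n)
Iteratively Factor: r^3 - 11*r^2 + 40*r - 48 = (r - 4)*(r^2 - 7*r + 12) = (r - 4)^2*(r - 3)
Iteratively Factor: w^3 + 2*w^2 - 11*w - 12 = (w - 3)*(w^2 + 5*w + 4) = (w - 3)*(w + 1)*(w + 4)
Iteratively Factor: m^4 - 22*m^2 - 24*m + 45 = (m - 5)*(m^3 + 5*m^2 + 3*m - 9) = (m - 5)*(m + 3)*(m^2 + 2*m - 3) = (m - 5)*(m - 1)*(m + 3)*(m + 3)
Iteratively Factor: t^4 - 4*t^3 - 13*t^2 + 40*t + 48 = (t - 4)*(t^3 - 13*t - 12) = (t - 4)*(t + 1)*(t^2 - t - 12) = (t - 4)^2*(t + 1)*(t + 3)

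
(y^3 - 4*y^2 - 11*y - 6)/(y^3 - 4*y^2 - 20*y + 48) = (y^2 + 2*y + 1)/(y^2 + 2*y - 8)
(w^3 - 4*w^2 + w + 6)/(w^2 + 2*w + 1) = (w^2 - 5*w + 6)/(w + 1)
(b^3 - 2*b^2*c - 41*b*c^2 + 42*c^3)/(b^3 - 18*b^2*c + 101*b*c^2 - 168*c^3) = (b^2 + 5*b*c - 6*c^2)/(b^2 - 11*b*c + 24*c^2)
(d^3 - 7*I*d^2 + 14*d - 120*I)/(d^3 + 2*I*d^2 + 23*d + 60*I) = (d - 6*I)/(d + 3*I)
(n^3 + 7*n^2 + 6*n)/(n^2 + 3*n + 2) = n*(n + 6)/(n + 2)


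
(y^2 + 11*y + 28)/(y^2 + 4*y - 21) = (y + 4)/(y - 3)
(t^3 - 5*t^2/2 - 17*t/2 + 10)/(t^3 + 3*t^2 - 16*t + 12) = (t^2 - 3*t/2 - 10)/(t^2 + 4*t - 12)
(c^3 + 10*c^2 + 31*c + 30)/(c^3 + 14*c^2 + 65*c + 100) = (c^2 + 5*c + 6)/(c^2 + 9*c + 20)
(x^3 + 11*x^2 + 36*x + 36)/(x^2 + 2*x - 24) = (x^2 + 5*x + 6)/(x - 4)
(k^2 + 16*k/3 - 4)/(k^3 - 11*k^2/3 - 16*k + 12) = (k + 6)/(k^2 - 3*k - 18)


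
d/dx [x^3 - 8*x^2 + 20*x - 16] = 3*x^2 - 16*x + 20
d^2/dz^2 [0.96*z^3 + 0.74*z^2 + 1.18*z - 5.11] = 5.76*z + 1.48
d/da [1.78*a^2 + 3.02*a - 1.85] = 3.56*a + 3.02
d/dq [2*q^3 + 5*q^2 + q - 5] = 6*q^2 + 10*q + 1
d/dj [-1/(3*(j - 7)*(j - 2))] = (2*j - 9)/(3*(j - 7)^2*(j - 2)^2)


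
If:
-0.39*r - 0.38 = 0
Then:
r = -0.97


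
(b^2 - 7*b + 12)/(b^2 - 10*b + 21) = (b - 4)/(b - 7)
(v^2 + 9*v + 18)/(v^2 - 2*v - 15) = (v + 6)/(v - 5)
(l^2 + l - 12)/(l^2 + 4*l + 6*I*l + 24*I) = (l - 3)/(l + 6*I)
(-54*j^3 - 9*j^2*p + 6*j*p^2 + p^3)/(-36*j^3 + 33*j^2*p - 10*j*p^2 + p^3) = (18*j^2 + 9*j*p + p^2)/(12*j^2 - 7*j*p + p^2)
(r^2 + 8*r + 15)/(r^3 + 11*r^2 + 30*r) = (r + 3)/(r*(r + 6))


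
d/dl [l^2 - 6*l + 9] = 2*l - 6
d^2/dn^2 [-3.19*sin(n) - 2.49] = 3.19*sin(n)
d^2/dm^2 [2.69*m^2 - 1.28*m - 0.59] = 5.38000000000000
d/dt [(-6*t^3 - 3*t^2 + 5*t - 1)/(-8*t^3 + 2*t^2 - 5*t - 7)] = (-36*t^4 + 140*t^3 + 107*t^2 + 46*t - 40)/(64*t^6 - 32*t^5 + 84*t^4 + 92*t^3 - 3*t^2 + 70*t + 49)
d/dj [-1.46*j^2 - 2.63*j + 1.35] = -2.92*j - 2.63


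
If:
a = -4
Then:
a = -4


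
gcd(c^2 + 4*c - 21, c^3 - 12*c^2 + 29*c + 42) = 1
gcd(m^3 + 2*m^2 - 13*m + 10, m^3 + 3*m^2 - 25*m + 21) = m - 1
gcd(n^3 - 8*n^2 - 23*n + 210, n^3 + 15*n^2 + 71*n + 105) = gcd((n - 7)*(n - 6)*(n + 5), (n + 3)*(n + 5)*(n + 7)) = n + 5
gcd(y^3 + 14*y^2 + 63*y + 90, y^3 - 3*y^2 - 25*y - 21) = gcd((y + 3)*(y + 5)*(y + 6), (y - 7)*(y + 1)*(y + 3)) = y + 3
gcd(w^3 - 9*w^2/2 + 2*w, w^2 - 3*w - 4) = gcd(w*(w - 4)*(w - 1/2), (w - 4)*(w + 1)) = w - 4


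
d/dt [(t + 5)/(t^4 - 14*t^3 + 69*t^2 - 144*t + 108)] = (-3*t^3 - t^2 + 138*t - 276)/(t^7 - 25*t^6 + 259*t^5 - 1443*t^4 + 4680*t^3 - 8856*t^2 + 9072*t - 3888)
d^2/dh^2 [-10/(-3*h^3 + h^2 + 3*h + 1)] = 20*((1 - 9*h)*(-3*h^3 + h^2 + 3*h + 1) - (-9*h^2 + 2*h + 3)^2)/(-3*h^3 + h^2 + 3*h + 1)^3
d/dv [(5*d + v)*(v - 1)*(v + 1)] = 10*d*v + 3*v^2 - 1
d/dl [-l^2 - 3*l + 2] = -2*l - 3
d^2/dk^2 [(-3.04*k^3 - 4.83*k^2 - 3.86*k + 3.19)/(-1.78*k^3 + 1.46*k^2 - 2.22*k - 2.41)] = (46.407448*k^6 + 1.30295999999997*k^5 - 452.483832*k^4 - 88.8161720000001*k^3 - 115.579308*k^2 + 331.57386*k - 39.089158)/(5.639752*k^9 - 13.877592*k^8 + 32.484288*k^7 - 14.82062*k^6 + 2.935464*k^5 + 50.965212*k^4 - 4.91145*k^3 + 10.192854*k^2 + 38.681946*k + 13.997521)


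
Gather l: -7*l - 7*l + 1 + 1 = 2 - 14*l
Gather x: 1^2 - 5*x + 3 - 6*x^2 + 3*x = -6*x^2 - 2*x + 4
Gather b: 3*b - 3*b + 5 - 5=0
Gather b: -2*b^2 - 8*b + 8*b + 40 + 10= 50 - 2*b^2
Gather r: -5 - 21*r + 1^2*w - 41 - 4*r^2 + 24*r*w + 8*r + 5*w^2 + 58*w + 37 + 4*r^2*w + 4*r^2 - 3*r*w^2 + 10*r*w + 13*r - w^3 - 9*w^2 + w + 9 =4*r^2*w + r*(-3*w^2 + 34*w) - w^3 - 4*w^2 + 60*w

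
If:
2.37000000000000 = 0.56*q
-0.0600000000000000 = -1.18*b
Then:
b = 0.05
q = 4.23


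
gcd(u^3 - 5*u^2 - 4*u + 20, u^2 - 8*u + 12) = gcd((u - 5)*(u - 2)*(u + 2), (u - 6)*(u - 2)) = u - 2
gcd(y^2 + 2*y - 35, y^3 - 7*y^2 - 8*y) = 1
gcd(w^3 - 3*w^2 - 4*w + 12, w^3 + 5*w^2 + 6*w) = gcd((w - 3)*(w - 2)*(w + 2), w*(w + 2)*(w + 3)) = w + 2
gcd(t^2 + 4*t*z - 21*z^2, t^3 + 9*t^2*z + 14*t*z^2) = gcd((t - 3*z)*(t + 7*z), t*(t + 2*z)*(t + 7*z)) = t + 7*z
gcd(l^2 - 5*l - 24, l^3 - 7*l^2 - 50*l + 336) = l - 8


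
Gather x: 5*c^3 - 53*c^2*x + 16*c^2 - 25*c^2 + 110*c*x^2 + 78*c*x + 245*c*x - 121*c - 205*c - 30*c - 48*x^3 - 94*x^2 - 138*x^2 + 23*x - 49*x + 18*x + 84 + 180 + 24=5*c^3 - 9*c^2 - 356*c - 48*x^3 + x^2*(110*c - 232) + x*(-53*c^2 + 323*c - 8) + 288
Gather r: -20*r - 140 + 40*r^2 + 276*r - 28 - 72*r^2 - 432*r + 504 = -32*r^2 - 176*r + 336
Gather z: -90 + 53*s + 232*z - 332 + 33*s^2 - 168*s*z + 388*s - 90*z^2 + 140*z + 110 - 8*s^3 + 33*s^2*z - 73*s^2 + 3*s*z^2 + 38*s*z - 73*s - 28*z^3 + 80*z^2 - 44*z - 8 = -8*s^3 - 40*s^2 + 368*s - 28*z^3 + z^2*(3*s - 10) + z*(33*s^2 - 130*s + 328) - 320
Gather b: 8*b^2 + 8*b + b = 8*b^2 + 9*b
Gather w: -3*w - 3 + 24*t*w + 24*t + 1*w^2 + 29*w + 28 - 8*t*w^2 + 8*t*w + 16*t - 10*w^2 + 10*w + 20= 40*t + w^2*(-8*t - 9) + w*(32*t + 36) + 45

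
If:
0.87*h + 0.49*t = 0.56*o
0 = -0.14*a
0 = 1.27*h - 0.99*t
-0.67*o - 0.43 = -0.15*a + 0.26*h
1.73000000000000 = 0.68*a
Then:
No Solution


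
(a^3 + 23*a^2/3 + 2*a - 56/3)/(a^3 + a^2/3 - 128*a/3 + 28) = (3*a^2 + 2*a - 8)/(3*a^2 - 20*a + 12)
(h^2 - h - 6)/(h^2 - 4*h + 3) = (h + 2)/(h - 1)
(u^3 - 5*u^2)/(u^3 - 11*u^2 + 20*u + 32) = u^2*(u - 5)/(u^3 - 11*u^2 + 20*u + 32)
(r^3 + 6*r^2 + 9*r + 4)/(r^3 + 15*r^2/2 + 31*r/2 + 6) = 2*(r^2 + 2*r + 1)/(2*r^2 + 7*r + 3)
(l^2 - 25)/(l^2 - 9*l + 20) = (l + 5)/(l - 4)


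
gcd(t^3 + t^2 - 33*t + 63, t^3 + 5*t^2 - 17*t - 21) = t^2 + 4*t - 21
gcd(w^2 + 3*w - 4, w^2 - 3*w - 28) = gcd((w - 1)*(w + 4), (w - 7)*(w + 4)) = w + 4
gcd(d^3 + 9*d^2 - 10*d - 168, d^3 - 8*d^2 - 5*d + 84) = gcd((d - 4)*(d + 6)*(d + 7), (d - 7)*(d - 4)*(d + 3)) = d - 4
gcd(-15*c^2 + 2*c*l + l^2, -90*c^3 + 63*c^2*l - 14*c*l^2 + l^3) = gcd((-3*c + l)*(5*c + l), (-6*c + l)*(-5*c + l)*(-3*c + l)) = 3*c - l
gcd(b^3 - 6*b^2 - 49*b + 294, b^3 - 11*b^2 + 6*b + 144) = b - 6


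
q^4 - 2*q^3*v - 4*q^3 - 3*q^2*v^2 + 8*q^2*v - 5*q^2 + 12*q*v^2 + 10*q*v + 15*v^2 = (q - 5)*(q + 1)*(q - 3*v)*(q + v)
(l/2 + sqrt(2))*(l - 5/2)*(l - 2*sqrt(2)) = l^3/2 - 5*l^2/4 - 4*l + 10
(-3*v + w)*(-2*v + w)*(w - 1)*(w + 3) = 6*v^2*w^2 + 12*v^2*w - 18*v^2 - 5*v*w^3 - 10*v*w^2 + 15*v*w + w^4 + 2*w^3 - 3*w^2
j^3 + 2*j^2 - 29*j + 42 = (j - 3)*(j - 2)*(j + 7)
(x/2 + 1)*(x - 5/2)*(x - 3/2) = x^3/2 - x^2 - 17*x/8 + 15/4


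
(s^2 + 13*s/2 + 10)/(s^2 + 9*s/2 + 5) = (s + 4)/(s + 2)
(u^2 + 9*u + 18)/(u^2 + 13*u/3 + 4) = 3*(u + 6)/(3*u + 4)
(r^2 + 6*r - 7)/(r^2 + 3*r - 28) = (r - 1)/(r - 4)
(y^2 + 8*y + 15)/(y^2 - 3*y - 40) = (y + 3)/(y - 8)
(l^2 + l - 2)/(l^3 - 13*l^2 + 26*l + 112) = (l - 1)/(l^2 - 15*l + 56)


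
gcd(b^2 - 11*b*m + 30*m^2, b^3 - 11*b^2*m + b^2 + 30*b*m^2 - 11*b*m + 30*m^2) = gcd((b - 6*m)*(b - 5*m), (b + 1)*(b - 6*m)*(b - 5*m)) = b^2 - 11*b*m + 30*m^2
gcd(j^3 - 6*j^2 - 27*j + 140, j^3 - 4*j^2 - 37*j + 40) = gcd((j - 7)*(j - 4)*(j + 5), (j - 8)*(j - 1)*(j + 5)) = j + 5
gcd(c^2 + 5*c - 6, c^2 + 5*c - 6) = c^2 + 5*c - 6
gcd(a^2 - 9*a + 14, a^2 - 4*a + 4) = a - 2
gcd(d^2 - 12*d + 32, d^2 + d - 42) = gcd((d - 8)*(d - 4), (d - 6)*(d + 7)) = 1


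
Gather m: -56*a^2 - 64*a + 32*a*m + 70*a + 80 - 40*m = -56*a^2 + 6*a + m*(32*a - 40) + 80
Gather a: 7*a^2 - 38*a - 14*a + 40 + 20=7*a^2 - 52*a + 60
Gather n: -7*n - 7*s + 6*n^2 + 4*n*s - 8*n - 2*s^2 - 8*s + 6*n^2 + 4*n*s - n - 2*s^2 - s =12*n^2 + n*(8*s - 16) - 4*s^2 - 16*s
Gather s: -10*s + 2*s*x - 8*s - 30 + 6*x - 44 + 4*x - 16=s*(2*x - 18) + 10*x - 90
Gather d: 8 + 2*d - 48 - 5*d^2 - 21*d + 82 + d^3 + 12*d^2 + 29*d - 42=d^3 + 7*d^2 + 10*d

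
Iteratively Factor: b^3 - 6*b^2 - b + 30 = (b - 5)*(b^2 - b - 6) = (b - 5)*(b - 3)*(b + 2)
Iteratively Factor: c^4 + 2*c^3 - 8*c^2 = (c)*(c^3 + 2*c^2 - 8*c) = c^2*(c^2 + 2*c - 8) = c^2*(c - 2)*(c + 4)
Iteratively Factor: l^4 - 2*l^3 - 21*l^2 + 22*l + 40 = (l - 5)*(l^3 + 3*l^2 - 6*l - 8) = (l - 5)*(l + 1)*(l^2 + 2*l - 8) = (l - 5)*(l - 2)*(l + 1)*(l + 4)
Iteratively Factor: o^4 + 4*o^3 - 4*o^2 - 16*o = (o + 2)*(o^3 + 2*o^2 - 8*o) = (o - 2)*(o + 2)*(o^2 + 4*o) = o*(o - 2)*(o + 2)*(o + 4)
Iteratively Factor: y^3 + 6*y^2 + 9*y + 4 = (y + 4)*(y^2 + 2*y + 1) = (y + 1)*(y + 4)*(y + 1)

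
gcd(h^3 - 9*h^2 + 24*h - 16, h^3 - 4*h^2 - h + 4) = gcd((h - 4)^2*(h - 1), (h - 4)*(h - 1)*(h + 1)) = h^2 - 5*h + 4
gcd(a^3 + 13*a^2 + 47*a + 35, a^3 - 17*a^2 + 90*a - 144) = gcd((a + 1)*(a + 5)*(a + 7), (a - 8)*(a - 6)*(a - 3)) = 1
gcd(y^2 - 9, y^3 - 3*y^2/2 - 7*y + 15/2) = y - 3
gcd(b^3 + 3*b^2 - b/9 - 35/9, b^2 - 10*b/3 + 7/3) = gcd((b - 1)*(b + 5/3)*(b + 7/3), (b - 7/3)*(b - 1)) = b - 1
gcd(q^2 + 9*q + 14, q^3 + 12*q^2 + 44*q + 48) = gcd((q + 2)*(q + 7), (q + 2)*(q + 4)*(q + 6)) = q + 2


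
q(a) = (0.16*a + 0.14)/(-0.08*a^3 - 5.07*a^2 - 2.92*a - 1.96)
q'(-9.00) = 0.00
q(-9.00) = 0.00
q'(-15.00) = 0.00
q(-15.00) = 0.00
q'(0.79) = 0.03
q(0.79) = -0.04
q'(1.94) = 0.01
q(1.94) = -0.02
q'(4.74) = 0.00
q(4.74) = -0.01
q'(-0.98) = -0.03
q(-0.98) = 0.00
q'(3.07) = 0.00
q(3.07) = -0.01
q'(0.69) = 0.04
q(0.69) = -0.04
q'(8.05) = 0.00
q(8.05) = -0.00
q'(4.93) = 0.00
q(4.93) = -0.01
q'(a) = (0.16*a + 0.14)*(0.24*a^2 + 10.14*a + 2.92)/(-0.08*a^3 - 5.07*a^2 - 2.92*a - 1.96)^2 + 0.16/(-0.08*a^3 - 5.07*a^2 - 2.92*a - 1.96) = (0.0256*a^3 + 0.8448*a^2 + 1.4196*a + 0.0952000000000001)/(0.0064*a^6 + 0.8112*a^5 + 26.1721*a^4 + 29.9224*a^3 + 28.4008*a^2 + 11.4464*a + 3.8416)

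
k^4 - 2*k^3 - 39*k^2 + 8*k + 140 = (k - 7)*(k - 2)*(k + 2)*(k + 5)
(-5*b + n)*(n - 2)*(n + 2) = -5*b*n^2 + 20*b + n^3 - 4*n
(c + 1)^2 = c^2 + 2*c + 1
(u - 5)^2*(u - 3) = u^3 - 13*u^2 + 55*u - 75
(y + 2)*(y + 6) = y^2 + 8*y + 12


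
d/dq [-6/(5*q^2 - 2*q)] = 12*(5*q - 1)/(q^2*(5*q - 2)^2)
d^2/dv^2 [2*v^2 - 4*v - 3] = 4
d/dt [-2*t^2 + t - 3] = 1 - 4*t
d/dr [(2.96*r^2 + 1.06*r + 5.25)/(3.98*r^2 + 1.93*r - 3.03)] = (1.494*r^2 - 59.7276*r - 13.3443)/(15.8404*r^4 + 15.3628*r^3 - 20.3939*r^2 - 11.6958*r + 9.1809)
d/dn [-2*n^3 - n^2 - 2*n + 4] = -6*n^2 - 2*n - 2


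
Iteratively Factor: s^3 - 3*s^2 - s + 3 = (s - 1)*(s^2 - 2*s - 3) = (s - 1)*(s + 1)*(s - 3)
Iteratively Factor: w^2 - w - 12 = (w - 4)*(w + 3)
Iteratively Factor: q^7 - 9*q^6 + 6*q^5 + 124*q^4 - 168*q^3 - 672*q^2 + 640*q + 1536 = (q - 4)*(q^6 - 5*q^5 - 14*q^4 + 68*q^3 + 104*q^2 - 256*q - 384) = (q - 4)*(q - 3)*(q^5 - 2*q^4 - 20*q^3 + 8*q^2 + 128*q + 128) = (q - 4)^2*(q - 3)*(q^4 + 2*q^3 - 12*q^2 - 40*q - 32) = (q - 4)^2*(q - 3)*(q + 2)*(q^3 - 12*q - 16) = (q - 4)^2*(q - 3)*(q + 2)^2*(q^2 - 2*q - 8) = (q - 4)^3*(q - 3)*(q + 2)^2*(q + 2)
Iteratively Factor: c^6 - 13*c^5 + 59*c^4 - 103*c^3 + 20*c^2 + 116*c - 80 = (c - 4)*(c^5 - 9*c^4 + 23*c^3 - 11*c^2 - 24*c + 20) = (c - 4)*(c - 1)*(c^4 - 8*c^3 + 15*c^2 + 4*c - 20) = (c - 4)*(c - 2)*(c - 1)*(c^3 - 6*c^2 + 3*c + 10) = (c - 4)*(c - 2)^2*(c - 1)*(c^2 - 4*c - 5) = (c - 5)*(c - 4)*(c - 2)^2*(c - 1)*(c + 1)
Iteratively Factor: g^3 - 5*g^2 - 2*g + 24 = (g - 3)*(g^2 - 2*g - 8) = (g - 3)*(g + 2)*(g - 4)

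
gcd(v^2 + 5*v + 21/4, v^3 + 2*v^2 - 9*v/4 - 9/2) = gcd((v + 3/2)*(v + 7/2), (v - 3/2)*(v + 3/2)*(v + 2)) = v + 3/2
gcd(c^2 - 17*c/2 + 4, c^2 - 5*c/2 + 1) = c - 1/2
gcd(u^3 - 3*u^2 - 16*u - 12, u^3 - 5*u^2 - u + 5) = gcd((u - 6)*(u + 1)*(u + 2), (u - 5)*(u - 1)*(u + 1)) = u + 1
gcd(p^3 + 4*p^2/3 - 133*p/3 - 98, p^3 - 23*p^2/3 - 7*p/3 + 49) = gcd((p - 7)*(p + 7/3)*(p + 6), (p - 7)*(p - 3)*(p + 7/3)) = p^2 - 14*p/3 - 49/3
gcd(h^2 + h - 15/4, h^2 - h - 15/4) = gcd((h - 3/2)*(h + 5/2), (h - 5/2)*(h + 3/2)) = 1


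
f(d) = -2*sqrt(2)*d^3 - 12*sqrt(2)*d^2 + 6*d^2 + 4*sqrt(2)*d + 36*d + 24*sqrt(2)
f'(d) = -6*sqrt(2)*d^2 - 24*sqrt(2)*d + 12*d + 4*sqrt(2) + 36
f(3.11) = -27.69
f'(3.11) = -108.65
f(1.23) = 63.32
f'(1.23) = 1.83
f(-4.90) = -100.82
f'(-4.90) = -54.56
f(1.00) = 61.80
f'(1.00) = 11.23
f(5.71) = -612.45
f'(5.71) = -360.28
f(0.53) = 52.52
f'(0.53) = 27.64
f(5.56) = -559.74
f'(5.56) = -342.65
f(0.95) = 61.19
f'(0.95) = 13.15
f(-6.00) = 0.00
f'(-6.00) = -132.17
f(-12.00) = 2841.82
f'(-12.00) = -916.93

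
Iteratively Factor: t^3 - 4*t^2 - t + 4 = (t - 4)*(t^2 - 1) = (t - 4)*(t + 1)*(t - 1)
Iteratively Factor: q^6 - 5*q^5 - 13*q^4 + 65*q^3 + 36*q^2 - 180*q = (q - 3)*(q^5 - 2*q^4 - 19*q^3 + 8*q^2 + 60*q) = (q - 3)*(q - 2)*(q^4 - 19*q^2 - 30*q) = (q - 3)*(q - 2)*(q + 3)*(q^3 - 3*q^2 - 10*q) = (q - 5)*(q - 3)*(q - 2)*(q + 3)*(q^2 + 2*q) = q*(q - 5)*(q - 3)*(q - 2)*(q + 3)*(q + 2)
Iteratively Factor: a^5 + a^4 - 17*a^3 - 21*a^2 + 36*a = (a + 3)*(a^4 - 2*a^3 - 11*a^2 + 12*a) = (a - 1)*(a + 3)*(a^3 - a^2 - 12*a) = (a - 1)*(a + 3)^2*(a^2 - 4*a) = (a - 4)*(a - 1)*(a + 3)^2*(a)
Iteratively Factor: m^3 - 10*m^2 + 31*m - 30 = (m - 3)*(m^2 - 7*m + 10) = (m - 5)*(m - 3)*(m - 2)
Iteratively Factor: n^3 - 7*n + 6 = (n - 2)*(n^2 + 2*n - 3) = (n - 2)*(n + 3)*(n - 1)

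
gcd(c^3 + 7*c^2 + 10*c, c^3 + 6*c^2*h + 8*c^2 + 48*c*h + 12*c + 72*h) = c + 2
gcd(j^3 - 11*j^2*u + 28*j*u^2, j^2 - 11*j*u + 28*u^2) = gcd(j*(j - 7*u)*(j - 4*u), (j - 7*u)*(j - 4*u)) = j^2 - 11*j*u + 28*u^2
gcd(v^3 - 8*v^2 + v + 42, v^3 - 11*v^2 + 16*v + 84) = v^2 - 5*v - 14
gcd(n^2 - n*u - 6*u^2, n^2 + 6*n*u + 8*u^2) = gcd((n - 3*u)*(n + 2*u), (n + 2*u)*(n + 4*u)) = n + 2*u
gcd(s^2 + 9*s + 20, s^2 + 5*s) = s + 5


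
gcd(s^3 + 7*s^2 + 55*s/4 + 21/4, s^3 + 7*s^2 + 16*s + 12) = s + 3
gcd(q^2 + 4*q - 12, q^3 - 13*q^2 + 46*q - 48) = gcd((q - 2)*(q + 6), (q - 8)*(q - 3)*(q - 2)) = q - 2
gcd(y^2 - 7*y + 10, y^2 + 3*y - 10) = y - 2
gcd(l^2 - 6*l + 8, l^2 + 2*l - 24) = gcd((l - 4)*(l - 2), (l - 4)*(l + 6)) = l - 4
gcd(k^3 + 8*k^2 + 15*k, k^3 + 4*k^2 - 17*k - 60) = k^2 + 8*k + 15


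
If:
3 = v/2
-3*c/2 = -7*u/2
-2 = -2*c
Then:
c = 1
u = 3/7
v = 6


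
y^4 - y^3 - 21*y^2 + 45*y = y*(y - 3)^2*(y + 5)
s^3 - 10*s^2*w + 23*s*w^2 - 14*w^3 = (s - 7*w)*(s - 2*w)*(s - w)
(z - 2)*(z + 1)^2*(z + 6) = z^4 + 6*z^3 - 3*z^2 - 20*z - 12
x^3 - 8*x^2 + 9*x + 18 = (x - 6)*(x - 3)*(x + 1)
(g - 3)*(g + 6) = g^2 + 3*g - 18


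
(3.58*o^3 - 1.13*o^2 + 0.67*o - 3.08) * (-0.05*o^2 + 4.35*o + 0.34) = -0.179*o^5 + 15.6295*o^4 - 3.7318*o^3 + 2.6843*o^2 - 13.1702*o - 1.0472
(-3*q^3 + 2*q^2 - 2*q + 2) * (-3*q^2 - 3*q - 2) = 9*q^5 + 3*q^4 + 6*q^3 - 4*q^2 - 2*q - 4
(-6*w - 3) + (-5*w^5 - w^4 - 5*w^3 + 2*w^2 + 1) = -5*w^5 - w^4 - 5*w^3 + 2*w^2 - 6*w - 2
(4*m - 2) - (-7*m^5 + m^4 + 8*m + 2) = 7*m^5 - m^4 - 4*m - 4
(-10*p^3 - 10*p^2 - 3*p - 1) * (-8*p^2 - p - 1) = 80*p^5 + 90*p^4 + 44*p^3 + 21*p^2 + 4*p + 1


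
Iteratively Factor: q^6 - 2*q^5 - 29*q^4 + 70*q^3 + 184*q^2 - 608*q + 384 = (q - 2)*(q^5 - 29*q^3 + 12*q^2 + 208*q - 192) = (q - 4)*(q - 2)*(q^4 + 4*q^3 - 13*q^2 - 40*q + 48) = (q - 4)*(q - 3)*(q - 2)*(q^3 + 7*q^2 + 8*q - 16) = (q - 4)*(q - 3)*(q - 2)*(q + 4)*(q^2 + 3*q - 4) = (q - 4)*(q - 3)*(q - 2)*(q + 4)^2*(q - 1)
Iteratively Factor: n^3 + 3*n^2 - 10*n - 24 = (n + 4)*(n^2 - n - 6) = (n + 2)*(n + 4)*(n - 3)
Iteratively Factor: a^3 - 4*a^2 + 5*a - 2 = (a - 2)*(a^2 - 2*a + 1) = (a - 2)*(a - 1)*(a - 1)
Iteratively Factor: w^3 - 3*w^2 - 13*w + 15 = (w - 5)*(w^2 + 2*w - 3) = (w - 5)*(w - 1)*(w + 3)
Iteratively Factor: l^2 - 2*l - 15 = (l + 3)*(l - 5)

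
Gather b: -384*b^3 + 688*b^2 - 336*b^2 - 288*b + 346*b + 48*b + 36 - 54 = -384*b^3 + 352*b^2 + 106*b - 18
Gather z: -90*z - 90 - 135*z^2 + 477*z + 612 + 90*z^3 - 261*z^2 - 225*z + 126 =90*z^3 - 396*z^2 + 162*z + 648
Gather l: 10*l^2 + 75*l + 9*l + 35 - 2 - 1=10*l^2 + 84*l + 32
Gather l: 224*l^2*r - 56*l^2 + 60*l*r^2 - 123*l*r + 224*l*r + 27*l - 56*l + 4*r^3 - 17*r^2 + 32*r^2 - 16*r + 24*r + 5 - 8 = l^2*(224*r - 56) + l*(60*r^2 + 101*r - 29) + 4*r^3 + 15*r^2 + 8*r - 3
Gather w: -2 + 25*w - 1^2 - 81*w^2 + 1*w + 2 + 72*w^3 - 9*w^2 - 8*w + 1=72*w^3 - 90*w^2 + 18*w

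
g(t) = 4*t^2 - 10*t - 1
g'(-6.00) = -58.00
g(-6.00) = 203.00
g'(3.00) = 14.00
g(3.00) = 5.00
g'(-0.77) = -16.16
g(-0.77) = 9.07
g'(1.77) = 4.16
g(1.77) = -6.17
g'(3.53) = 18.24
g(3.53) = 13.54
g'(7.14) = 47.12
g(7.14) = 131.52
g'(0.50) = -6.00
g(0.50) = -5.00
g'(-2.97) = -33.76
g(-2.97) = 63.98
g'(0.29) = -7.68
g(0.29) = -3.56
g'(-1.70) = -23.60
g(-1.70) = 27.56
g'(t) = 8*t - 10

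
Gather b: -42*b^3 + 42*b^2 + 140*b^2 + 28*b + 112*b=-42*b^3 + 182*b^2 + 140*b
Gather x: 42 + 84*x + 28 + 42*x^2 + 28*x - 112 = 42*x^2 + 112*x - 42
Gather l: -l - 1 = -l - 1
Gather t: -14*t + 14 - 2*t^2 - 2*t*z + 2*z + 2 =-2*t^2 + t*(-2*z - 14) + 2*z + 16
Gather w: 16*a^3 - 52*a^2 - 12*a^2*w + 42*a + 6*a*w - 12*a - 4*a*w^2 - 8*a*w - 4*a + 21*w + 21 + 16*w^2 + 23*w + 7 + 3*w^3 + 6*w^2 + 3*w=16*a^3 - 52*a^2 + 26*a + 3*w^3 + w^2*(22 - 4*a) + w*(-12*a^2 - 2*a + 47) + 28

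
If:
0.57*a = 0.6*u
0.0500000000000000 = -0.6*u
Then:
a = -0.09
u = -0.08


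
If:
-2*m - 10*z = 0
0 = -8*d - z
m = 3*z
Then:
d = 0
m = 0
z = 0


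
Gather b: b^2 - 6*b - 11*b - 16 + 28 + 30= b^2 - 17*b + 42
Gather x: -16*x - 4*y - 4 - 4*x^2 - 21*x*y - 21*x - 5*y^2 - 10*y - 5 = -4*x^2 + x*(-21*y - 37) - 5*y^2 - 14*y - 9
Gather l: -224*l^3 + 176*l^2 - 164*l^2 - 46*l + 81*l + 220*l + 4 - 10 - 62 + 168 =-224*l^3 + 12*l^2 + 255*l + 100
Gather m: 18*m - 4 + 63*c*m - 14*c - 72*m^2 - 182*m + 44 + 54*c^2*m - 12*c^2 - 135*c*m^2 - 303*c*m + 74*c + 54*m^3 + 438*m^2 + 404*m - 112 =-12*c^2 + 60*c + 54*m^3 + m^2*(366 - 135*c) + m*(54*c^2 - 240*c + 240) - 72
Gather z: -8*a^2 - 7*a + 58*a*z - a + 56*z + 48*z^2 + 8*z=-8*a^2 - 8*a + 48*z^2 + z*(58*a + 64)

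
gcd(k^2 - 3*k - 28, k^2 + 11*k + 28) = k + 4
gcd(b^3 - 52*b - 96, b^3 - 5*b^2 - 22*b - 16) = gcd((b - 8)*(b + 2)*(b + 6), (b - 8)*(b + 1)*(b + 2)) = b^2 - 6*b - 16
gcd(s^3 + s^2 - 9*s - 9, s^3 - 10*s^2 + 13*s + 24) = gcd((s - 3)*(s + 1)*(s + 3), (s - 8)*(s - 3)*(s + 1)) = s^2 - 2*s - 3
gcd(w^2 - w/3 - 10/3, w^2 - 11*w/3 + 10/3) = w - 2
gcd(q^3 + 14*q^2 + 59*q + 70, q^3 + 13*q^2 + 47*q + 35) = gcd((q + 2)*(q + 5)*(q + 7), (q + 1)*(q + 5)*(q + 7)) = q^2 + 12*q + 35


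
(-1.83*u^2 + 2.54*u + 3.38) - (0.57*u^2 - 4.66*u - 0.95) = -2.4*u^2 + 7.2*u + 4.33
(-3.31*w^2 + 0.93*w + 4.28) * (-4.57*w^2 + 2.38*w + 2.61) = 15.1267*w^4 - 12.1279*w^3 - 25.9853*w^2 + 12.6137*w + 11.1708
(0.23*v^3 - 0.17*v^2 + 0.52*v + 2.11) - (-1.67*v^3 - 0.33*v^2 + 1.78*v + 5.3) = 1.9*v^3 + 0.16*v^2 - 1.26*v - 3.19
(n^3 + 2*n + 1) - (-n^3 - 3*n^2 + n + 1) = 2*n^3 + 3*n^2 + n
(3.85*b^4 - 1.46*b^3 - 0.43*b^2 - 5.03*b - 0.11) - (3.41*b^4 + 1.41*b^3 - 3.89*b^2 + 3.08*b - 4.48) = 0.44*b^4 - 2.87*b^3 + 3.46*b^2 - 8.11*b + 4.37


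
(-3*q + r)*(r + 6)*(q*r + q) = -3*q^2*r^2 - 21*q^2*r - 18*q^2 + q*r^3 + 7*q*r^2 + 6*q*r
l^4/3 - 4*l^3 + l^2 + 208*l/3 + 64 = (l/3 + 1)*(l - 8)^2*(l + 1)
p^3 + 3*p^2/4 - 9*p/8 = p*(p - 3/4)*(p + 3/2)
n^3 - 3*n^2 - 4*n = n*(n - 4)*(n + 1)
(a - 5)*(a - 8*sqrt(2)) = a^2 - 8*sqrt(2)*a - 5*a + 40*sqrt(2)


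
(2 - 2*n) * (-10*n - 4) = 20*n^2 - 12*n - 8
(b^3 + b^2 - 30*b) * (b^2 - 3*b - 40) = b^5 - 2*b^4 - 73*b^3 + 50*b^2 + 1200*b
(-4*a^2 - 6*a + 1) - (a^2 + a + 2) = -5*a^2 - 7*a - 1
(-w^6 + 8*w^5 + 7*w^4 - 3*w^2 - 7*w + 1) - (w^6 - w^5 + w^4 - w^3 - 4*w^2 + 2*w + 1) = -2*w^6 + 9*w^5 + 6*w^4 + w^3 + w^2 - 9*w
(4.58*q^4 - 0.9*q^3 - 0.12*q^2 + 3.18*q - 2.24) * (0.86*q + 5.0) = 3.9388*q^5 + 22.126*q^4 - 4.6032*q^3 + 2.1348*q^2 + 13.9736*q - 11.2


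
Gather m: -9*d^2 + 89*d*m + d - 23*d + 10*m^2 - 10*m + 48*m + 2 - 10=-9*d^2 - 22*d + 10*m^2 + m*(89*d + 38) - 8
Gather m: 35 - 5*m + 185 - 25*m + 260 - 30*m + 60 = 540 - 60*m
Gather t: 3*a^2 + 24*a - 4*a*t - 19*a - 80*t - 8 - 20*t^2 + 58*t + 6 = 3*a^2 + 5*a - 20*t^2 + t*(-4*a - 22) - 2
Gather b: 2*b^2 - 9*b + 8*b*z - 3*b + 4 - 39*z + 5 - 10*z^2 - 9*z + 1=2*b^2 + b*(8*z - 12) - 10*z^2 - 48*z + 10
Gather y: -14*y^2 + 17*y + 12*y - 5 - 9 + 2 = -14*y^2 + 29*y - 12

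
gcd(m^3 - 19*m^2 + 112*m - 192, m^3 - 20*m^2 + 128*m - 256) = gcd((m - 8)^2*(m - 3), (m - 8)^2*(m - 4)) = m^2 - 16*m + 64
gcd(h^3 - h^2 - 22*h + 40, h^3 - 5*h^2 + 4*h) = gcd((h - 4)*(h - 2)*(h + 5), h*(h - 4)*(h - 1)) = h - 4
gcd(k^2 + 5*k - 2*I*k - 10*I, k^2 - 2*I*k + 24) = 1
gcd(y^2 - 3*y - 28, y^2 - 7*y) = y - 7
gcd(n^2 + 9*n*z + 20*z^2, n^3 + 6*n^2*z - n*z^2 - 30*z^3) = n + 5*z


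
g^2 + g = g*(g + 1)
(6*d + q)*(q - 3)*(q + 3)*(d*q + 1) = 6*d^2*q^3 - 54*d^2*q + d*q^4 - 3*d*q^2 - 54*d + q^3 - 9*q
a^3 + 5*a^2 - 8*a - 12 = (a - 2)*(a + 1)*(a + 6)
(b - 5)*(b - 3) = b^2 - 8*b + 15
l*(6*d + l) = 6*d*l + l^2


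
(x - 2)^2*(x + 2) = x^3 - 2*x^2 - 4*x + 8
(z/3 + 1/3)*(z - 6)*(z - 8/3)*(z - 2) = z^4/3 - 29*z^3/9 + 68*z^2/9 + 4*z/9 - 32/3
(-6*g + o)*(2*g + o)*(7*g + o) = -84*g^3 - 40*g^2*o + 3*g*o^2 + o^3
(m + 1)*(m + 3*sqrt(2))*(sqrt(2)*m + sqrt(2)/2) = sqrt(2)*m^3 + 3*sqrt(2)*m^2/2 + 6*m^2 + sqrt(2)*m/2 + 9*m + 3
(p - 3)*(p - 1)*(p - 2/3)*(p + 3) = p^4 - 5*p^3/3 - 25*p^2/3 + 15*p - 6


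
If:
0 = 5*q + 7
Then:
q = -7/5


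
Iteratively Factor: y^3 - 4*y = (y + 2)*(y^2 - 2*y) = (y - 2)*(y + 2)*(y)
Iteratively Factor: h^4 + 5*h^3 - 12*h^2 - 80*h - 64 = (h - 4)*(h^3 + 9*h^2 + 24*h + 16) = (h - 4)*(h + 1)*(h^2 + 8*h + 16) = (h - 4)*(h + 1)*(h + 4)*(h + 4)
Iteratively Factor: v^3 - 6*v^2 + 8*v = (v)*(v^2 - 6*v + 8) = v*(v - 4)*(v - 2)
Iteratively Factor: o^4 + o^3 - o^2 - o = (o + 1)*(o^3 - o) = (o + 1)^2*(o^2 - o) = o*(o + 1)^2*(o - 1)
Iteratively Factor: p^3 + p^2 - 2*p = (p)*(p^2 + p - 2) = p*(p + 2)*(p - 1)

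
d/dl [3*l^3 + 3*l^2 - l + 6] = 9*l^2 + 6*l - 1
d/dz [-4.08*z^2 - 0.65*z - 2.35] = -8.16*z - 0.65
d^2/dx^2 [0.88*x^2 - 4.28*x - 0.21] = 1.76000000000000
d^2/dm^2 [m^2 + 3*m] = 2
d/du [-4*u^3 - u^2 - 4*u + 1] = -12*u^2 - 2*u - 4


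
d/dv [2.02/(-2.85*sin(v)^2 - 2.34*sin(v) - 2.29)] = (11.514*sin(v) + 4.7268)*cos(v)/(2.85*sin(v)^2 + 2.34*sin(v) + 2.29)^2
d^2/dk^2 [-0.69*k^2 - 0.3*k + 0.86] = -1.38000000000000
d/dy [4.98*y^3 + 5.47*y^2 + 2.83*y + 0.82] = 14.94*y^2 + 10.94*y + 2.83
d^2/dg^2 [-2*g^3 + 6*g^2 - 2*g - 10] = 12 - 12*g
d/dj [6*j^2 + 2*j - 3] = 12*j + 2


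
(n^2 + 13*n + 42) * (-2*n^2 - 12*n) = -2*n^4 - 38*n^3 - 240*n^2 - 504*n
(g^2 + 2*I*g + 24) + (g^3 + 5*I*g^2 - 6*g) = g^3 + g^2 + 5*I*g^2 - 6*g + 2*I*g + 24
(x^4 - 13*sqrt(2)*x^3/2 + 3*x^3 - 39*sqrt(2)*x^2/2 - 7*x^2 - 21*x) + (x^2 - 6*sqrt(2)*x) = x^4 - 13*sqrt(2)*x^3/2 + 3*x^3 - 39*sqrt(2)*x^2/2 - 6*x^2 - 21*x - 6*sqrt(2)*x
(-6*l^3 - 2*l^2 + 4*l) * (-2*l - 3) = 12*l^4 + 22*l^3 - 2*l^2 - 12*l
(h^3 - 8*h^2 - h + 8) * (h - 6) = h^4 - 14*h^3 + 47*h^2 + 14*h - 48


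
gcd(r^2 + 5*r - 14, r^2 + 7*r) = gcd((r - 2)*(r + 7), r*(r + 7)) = r + 7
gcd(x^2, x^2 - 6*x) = x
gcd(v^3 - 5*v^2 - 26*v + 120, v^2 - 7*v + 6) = v - 6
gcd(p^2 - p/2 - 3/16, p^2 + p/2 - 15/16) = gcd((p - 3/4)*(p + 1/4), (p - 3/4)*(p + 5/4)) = p - 3/4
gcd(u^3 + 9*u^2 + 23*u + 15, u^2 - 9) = u + 3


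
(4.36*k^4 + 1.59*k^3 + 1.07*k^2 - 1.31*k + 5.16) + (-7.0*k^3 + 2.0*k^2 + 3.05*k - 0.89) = 4.36*k^4 - 5.41*k^3 + 3.07*k^2 + 1.74*k + 4.27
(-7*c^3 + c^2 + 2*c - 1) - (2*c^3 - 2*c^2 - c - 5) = -9*c^3 + 3*c^2 + 3*c + 4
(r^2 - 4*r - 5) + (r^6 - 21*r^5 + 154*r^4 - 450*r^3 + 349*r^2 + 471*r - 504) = r^6 - 21*r^5 + 154*r^4 - 450*r^3 + 350*r^2 + 467*r - 509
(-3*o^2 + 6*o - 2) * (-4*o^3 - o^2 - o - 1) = 12*o^5 - 21*o^4 + 5*o^3 - o^2 - 4*o + 2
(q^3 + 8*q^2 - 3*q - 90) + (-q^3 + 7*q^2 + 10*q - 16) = 15*q^2 + 7*q - 106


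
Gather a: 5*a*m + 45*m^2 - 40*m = 5*a*m + 45*m^2 - 40*m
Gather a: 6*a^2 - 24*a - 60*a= 6*a^2 - 84*a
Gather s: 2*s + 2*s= 4*s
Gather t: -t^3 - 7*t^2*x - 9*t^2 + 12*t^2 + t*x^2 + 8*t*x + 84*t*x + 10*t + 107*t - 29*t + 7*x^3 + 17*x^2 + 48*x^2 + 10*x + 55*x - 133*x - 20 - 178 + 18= -t^3 + t^2*(3 - 7*x) + t*(x^2 + 92*x + 88) + 7*x^3 + 65*x^2 - 68*x - 180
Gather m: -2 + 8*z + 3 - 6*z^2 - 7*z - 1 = -6*z^2 + z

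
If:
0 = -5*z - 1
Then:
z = -1/5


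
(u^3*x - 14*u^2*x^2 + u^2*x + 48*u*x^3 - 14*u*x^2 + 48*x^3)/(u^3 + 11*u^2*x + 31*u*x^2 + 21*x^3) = x*(u^3 - 14*u^2*x + u^2 + 48*u*x^2 - 14*u*x + 48*x^2)/(u^3 + 11*u^2*x + 31*u*x^2 + 21*x^3)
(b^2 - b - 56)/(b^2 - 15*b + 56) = (b + 7)/(b - 7)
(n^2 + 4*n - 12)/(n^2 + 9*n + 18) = (n - 2)/(n + 3)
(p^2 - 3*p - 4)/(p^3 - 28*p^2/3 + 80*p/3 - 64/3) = 3*(p + 1)/(3*p^2 - 16*p + 16)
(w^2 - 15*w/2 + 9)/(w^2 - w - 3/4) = 2*(w - 6)/(2*w + 1)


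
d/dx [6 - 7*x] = -7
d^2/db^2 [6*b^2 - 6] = 12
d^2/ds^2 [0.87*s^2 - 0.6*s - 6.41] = 1.74000000000000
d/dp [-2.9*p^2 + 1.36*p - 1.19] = 1.36 - 5.8*p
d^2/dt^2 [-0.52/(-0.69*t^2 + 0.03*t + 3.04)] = (0.495144*t^2 - 0.021528*t - 0.52*(1.38*t - 0.03)*(2.76*t - 0.06) - 2.181504)/(-0.69*t^2 + 0.03*t + 3.04)^3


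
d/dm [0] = 0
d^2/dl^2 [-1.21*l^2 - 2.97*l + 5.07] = -2.42000000000000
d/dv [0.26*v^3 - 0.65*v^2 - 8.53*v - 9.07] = 0.78*v^2 - 1.3*v - 8.53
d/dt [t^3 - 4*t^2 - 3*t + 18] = 3*t^2 - 8*t - 3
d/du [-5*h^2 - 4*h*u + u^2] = -4*h + 2*u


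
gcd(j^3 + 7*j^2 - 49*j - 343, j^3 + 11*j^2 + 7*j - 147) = j^2 + 14*j + 49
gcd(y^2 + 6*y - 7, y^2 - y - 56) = y + 7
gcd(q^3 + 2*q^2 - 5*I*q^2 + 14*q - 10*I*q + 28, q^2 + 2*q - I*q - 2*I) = q + 2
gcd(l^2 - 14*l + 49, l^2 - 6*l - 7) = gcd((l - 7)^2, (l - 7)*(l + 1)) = l - 7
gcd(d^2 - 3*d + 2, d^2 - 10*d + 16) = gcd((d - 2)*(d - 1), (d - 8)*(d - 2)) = d - 2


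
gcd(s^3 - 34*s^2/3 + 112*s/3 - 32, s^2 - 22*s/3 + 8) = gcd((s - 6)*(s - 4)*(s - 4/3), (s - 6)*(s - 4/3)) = s^2 - 22*s/3 + 8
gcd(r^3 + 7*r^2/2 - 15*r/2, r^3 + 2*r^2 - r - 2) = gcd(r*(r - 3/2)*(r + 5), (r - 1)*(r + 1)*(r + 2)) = 1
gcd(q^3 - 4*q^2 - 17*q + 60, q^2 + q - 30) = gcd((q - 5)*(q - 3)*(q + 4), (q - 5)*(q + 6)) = q - 5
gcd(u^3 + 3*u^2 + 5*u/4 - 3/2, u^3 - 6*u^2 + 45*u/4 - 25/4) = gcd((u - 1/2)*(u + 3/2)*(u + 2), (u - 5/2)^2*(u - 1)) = 1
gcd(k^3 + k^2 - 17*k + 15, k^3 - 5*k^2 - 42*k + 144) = k - 3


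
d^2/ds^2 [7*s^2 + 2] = 14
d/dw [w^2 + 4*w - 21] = 2*w + 4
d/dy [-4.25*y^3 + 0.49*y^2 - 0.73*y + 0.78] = -12.75*y^2 + 0.98*y - 0.73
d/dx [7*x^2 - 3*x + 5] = 14*x - 3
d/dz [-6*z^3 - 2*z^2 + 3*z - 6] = -18*z^2 - 4*z + 3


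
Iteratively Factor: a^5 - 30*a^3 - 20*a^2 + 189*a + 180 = (a - 5)*(a^4 + 5*a^3 - 5*a^2 - 45*a - 36) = (a - 5)*(a - 3)*(a^3 + 8*a^2 + 19*a + 12) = (a - 5)*(a - 3)*(a + 3)*(a^2 + 5*a + 4) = (a - 5)*(a - 3)*(a + 3)*(a + 4)*(a + 1)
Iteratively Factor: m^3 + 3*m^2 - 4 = (m - 1)*(m^2 + 4*m + 4) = (m - 1)*(m + 2)*(m + 2)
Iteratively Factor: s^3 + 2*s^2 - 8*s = (s - 2)*(s^2 + 4*s) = (s - 2)*(s + 4)*(s)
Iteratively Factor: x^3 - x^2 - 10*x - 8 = (x + 1)*(x^2 - 2*x - 8) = (x + 1)*(x + 2)*(x - 4)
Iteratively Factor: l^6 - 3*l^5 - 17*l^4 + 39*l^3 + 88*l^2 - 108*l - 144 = (l - 2)*(l^5 - l^4 - 19*l^3 + l^2 + 90*l + 72) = (l - 3)*(l - 2)*(l^4 + 2*l^3 - 13*l^2 - 38*l - 24) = (l - 3)*(l - 2)*(l + 1)*(l^3 + l^2 - 14*l - 24) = (l - 4)*(l - 3)*(l - 2)*(l + 1)*(l^2 + 5*l + 6) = (l - 4)*(l - 3)*(l - 2)*(l + 1)*(l + 3)*(l + 2)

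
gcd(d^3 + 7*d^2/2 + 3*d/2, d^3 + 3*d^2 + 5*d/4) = d^2 + d/2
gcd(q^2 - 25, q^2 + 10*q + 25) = q + 5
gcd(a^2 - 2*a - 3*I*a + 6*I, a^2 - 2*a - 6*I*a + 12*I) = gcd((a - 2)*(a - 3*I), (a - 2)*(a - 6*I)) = a - 2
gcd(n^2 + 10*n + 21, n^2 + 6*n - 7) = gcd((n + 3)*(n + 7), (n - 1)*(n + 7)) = n + 7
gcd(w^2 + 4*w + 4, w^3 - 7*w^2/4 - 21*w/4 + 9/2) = w + 2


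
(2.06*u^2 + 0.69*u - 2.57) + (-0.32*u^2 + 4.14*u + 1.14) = 1.74*u^2 + 4.83*u - 1.43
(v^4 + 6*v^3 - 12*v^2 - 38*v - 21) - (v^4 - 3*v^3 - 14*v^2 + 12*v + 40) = 9*v^3 + 2*v^2 - 50*v - 61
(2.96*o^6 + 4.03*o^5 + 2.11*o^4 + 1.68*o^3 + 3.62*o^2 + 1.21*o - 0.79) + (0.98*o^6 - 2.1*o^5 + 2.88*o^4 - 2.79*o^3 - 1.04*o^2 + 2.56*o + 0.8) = 3.94*o^6 + 1.93*o^5 + 4.99*o^4 - 1.11*o^3 + 2.58*o^2 + 3.77*o + 0.01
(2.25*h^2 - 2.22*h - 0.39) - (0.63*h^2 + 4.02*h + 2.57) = 1.62*h^2 - 6.24*h - 2.96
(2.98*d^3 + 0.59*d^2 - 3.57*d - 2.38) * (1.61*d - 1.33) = 4.7978*d^4 - 3.0135*d^3 - 6.5324*d^2 + 0.9163*d + 3.1654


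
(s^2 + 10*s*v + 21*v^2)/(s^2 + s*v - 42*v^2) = (s + 3*v)/(s - 6*v)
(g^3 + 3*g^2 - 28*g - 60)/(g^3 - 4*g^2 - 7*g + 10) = (g + 6)/(g - 1)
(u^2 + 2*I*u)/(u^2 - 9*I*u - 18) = u*(u + 2*I)/(u^2 - 9*I*u - 18)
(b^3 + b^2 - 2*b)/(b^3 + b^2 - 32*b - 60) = b*(b - 1)/(b^2 - b - 30)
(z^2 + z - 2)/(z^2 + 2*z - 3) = (z + 2)/(z + 3)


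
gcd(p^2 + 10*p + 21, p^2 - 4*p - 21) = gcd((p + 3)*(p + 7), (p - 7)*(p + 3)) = p + 3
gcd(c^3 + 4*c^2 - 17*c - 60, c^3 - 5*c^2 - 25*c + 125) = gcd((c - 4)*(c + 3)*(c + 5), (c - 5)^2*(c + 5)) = c + 5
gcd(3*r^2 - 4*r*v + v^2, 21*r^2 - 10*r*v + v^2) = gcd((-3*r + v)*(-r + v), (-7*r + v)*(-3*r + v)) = 3*r - v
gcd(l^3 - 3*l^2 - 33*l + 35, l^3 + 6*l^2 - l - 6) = l - 1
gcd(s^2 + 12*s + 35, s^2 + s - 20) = s + 5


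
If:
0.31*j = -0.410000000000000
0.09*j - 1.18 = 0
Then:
No Solution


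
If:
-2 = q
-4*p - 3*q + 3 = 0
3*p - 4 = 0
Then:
No Solution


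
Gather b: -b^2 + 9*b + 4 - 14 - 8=-b^2 + 9*b - 18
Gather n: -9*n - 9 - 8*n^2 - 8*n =-8*n^2 - 17*n - 9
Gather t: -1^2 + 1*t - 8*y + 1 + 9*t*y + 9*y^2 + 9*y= t*(9*y + 1) + 9*y^2 + y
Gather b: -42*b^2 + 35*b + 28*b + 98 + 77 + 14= -42*b^2 + 63*b + 189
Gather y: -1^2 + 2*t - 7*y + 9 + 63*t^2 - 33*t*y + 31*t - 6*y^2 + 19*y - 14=63*t^2 + 33*t - 6*y^2 + y*(12 - 33*t) - 6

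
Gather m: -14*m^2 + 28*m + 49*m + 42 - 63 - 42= -14*m^2 + 77*m - 63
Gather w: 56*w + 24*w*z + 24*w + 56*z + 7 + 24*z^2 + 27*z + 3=w*(24*z + 80) + 24*z^2 + 83*z + 10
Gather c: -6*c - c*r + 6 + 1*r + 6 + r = c*(-r - 6) + 2*r + 12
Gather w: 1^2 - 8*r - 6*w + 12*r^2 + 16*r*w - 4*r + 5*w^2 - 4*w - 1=12*r^2 - 12*r + 5*w^2 + w*(16*r - 10)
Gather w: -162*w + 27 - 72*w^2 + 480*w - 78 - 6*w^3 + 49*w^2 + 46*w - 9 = -6*w^3 - 23*w^2 + 364*w - 60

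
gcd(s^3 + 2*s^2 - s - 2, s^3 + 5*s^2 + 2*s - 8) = s^2 + s - 2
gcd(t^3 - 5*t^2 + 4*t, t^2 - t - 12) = t - 4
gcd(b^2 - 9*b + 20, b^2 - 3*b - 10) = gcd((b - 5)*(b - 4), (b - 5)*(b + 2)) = b - 5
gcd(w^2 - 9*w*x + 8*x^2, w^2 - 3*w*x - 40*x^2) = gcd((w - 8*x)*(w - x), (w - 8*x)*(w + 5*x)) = -w + 8*x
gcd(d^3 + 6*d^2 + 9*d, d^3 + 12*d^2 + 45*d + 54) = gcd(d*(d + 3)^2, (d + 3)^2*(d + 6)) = d^2 + 6*d + 9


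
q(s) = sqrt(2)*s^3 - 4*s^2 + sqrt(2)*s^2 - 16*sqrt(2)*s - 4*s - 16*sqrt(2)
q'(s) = 3*sqrt(2)*s^2 - 8*s + 2*sqrt(2)*s - 16*sqrt(2) - 4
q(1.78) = -70.24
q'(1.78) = -22.39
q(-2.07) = 8.87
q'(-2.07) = 2.26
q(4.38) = -70.03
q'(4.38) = 32.11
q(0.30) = -30.81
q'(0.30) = -27.80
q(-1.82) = 8.74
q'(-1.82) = -3.16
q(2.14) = -77.59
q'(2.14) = -18.26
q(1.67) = -67.72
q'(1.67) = -23.43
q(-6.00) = -261.42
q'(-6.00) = 157.14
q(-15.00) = -4977.99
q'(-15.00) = 1005.54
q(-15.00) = -4977.99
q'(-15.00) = 1005.54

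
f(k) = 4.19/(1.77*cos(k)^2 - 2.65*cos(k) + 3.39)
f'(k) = 4.19*(3.54*sin(k)*cos(k) - 2.65*sin(k))/(1.77*cos(k)^2 - 2.65*cos(k) + 3.39)^2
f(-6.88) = 1.74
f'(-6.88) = -0.11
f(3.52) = 0.57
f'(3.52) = 0.17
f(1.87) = 0.97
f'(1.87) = -0.79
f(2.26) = 0.72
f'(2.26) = -0.47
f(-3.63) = 0.59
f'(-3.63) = -0.22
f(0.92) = 1.72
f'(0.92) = -0.28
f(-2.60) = 0.60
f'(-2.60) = 0.25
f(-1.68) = 1.13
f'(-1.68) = 0.92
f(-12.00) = 1.74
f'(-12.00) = 0.13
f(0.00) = 1.67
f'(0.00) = 0.00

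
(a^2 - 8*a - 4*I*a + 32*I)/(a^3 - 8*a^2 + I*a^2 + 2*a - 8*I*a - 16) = (a - 4*I)/(a^2 + I*a + 2)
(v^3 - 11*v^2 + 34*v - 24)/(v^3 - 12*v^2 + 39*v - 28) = (v - 6)/(v - 7)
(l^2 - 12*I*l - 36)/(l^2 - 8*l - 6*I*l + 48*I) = (l - 6*I)/(l - 8)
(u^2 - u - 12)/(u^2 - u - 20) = (-u^2 + u + 12)/(-u^2 + u + 20)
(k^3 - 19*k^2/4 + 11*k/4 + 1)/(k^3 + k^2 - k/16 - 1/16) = 4*(k^2 - 5*k + 4)/(4*k^2 + 3*k - 1)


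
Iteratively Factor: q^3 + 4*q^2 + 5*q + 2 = (q + 1)*(q^2 + 3*q + 2) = (q + 1)^2*(q + 2)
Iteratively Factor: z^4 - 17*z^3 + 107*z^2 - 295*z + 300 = (z - 3)*(z^3 - 14*z^2 + 65*z - 100) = (z - 4)*(z - 3)*(z^2 - 10*z + 25) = (z - 5)*(z - 4)*(z - 3)*(z - 5)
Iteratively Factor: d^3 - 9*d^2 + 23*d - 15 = (d - 3)*(d^2 - 6*d + 5) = (d - 5)*(d - 3)*(d - 1)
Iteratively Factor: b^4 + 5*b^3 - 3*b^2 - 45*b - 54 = (b + 3)*(b^3 + 2*b^2 - 9*b - 18) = (b + 2)*(b + 3)*(b^2 - 9) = (b - 3)*(b + 2)*(b + 3)*(b + 3)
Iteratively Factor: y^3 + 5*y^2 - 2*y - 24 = (y + 3)*(y^2 + 2*y - 8) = (y - 2)*(y + 3)*(y + 4)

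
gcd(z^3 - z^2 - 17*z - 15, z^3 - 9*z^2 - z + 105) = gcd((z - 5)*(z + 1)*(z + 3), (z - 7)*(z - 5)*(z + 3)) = z^2 - 2*z - 15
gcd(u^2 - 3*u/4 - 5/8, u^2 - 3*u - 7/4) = u + 1/2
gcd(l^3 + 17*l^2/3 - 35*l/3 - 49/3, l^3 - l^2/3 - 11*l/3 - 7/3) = l^2 - 4*l/3 - 7/3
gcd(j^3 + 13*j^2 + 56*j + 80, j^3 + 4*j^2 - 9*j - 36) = j + 4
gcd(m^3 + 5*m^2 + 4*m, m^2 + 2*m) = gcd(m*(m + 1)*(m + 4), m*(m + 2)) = m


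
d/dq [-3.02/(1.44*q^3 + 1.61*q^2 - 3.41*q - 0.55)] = (13.0464*q^2 + 9.7244*q - 10.2982)/(1.44*q^3 + 1.61*q^2 - 3.41*q - 0.55)^2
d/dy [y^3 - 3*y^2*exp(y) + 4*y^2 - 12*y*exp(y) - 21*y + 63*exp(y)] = -3*y^2*exp(y) + 3*y^2 - 18*y*exp(y) + 8*y + 51*exp(y) - 21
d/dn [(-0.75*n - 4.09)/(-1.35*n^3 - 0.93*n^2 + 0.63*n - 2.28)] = (-2.025*n^3 - 17.262*n^2 - 7.6074*n + 4.2867)/(1.8225*n^6 + 2.511*n^5 - 0.8361*n^4 + 4.9842*n^3 + 4.6377*n^2 - 2.8728*n + 5.1984)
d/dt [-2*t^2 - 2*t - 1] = -4*t - 2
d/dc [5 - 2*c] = -2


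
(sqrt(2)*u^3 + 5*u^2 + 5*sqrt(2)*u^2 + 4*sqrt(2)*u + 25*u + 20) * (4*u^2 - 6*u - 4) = 4*sqrt(2)*u^5 + 14*sqrt(2)*u^4 + 20*u^4 - 18*sqrt(2)*u^3 + 70*u^3 - 90*u^2 - 44*sqrt(2)*u^2 - 220*u - 16*sqrt(2)*u - 80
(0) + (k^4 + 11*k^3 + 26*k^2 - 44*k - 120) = k^4 + 11*k^3 + 26*k^2 - 44*k - 120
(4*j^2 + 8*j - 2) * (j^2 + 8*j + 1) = 4*j^4 + 40*j^3 + 66*j^2 - 8*j - 2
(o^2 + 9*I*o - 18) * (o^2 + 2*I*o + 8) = o^4 + 11*I*o^3 - 28*o^2 + 36*I*o - 144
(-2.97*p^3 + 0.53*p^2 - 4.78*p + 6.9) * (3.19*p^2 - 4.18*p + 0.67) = -9.4743*p^5 + 14.1053*p^4 - 19.4535*p^3 + 42.3465*p^2 - 32.0446*p + 4.623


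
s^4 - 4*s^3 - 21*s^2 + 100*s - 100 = (s - 5)*(s - 2)^2*(s + 5)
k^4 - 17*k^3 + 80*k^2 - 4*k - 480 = (k - 8)*(k - 6)*(k - 5)*(k + 2)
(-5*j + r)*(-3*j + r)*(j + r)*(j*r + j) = 15*j^4*r + 15*j^4 + 7*j^3*r^2 + 7*j^3*r - 7*j^2*r^3 - 7*j^2*r^2 + j*r^4 + j*r^3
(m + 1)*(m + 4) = m^2 + 5*m + 4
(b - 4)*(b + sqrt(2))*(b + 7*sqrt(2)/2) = b^3 - 4*b^2 + 9*sqrt(2)*b^2/2 - 18*sqrt(2)*b + 7*b - 28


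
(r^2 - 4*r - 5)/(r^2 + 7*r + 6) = (r - 5)/(r + 6)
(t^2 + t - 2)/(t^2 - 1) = (t + 2)/(t + 1)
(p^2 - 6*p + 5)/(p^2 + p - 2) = (p - 5)/(p + 2)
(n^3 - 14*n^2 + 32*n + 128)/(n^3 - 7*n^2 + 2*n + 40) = (n^2 - 16*n + 64)/(n^2 - 9*n + 20)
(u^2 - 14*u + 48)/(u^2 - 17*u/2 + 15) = 2*(u - 8)/(2*u - 5)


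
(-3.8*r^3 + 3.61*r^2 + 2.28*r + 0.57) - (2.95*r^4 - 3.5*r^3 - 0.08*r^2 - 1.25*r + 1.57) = -2.95*r^4 - 0.3*r^3 + 3.69*r^2 + 3.53*r - 1.0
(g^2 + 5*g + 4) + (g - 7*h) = g^2 + 6*g - 7*h + 4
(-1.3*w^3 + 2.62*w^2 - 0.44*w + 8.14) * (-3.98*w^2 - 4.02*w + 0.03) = 5.174*w^5 - 5.2016*w^4 - 8.8202*w^3 - 30.5498*w^2 - 32.736*w + 0.2442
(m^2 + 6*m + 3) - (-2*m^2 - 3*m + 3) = 3*m^2 + 9*m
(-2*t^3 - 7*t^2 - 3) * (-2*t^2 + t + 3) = 4*t^5 + 12*t^4 - 13*t^3 - 15*t^2 - 3*t - 9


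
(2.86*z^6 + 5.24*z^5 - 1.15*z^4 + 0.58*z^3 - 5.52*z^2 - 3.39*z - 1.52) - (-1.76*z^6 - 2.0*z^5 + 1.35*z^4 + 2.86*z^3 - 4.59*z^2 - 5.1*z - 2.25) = 4.62*z^6 + 7.24*z^5 - 2.5*z^4 - 2.28*z^3 - 0.93*z^2 + 1.71*z + 0.73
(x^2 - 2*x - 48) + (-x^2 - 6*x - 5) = -8*x - 53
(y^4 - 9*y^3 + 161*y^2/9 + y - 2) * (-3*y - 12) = -3*y^5 + 15*y^4 + 163*y^3/3 - 653*y^2/3 - 6*y + 24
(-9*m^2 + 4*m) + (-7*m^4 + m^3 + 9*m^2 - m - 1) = -7*m^4 + m^3 + 3*m - 1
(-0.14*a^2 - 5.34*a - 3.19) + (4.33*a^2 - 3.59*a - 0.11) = 4.19*a^2 - 8.93*a - 3.3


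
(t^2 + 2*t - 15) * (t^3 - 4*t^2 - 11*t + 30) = t^5 - 2*t^4 - 34*t^3 + 68*t^2 + 225*t - 450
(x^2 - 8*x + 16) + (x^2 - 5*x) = 2*x^2 - 13*x + 16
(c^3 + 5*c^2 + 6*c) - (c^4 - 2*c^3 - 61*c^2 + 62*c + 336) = -c^4 + 3*c^3 + 66*c^2 - 56*c - 336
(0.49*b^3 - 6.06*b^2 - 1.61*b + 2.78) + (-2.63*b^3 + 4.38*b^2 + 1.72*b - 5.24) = -2.14*b^3 - 1.68*b^2 + 0.11*b - 2.46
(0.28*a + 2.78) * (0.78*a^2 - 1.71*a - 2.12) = 0.2184*a^3 + 1.6896*a^2 - 5.3474*a - 5.8936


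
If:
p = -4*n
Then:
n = -p/4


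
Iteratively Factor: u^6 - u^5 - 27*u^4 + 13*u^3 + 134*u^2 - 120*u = (u - 2)*(u^5 + u^4 - 25*u^3 - 37*u^2 + 60*u) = (u - 2)*(u + 3)*(u^4 - 2*u^3 - 19*u^2 + 20*u) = (u - 5)*(u - 2)*(u + 3)*(u^3 + 3*u^2 - 4*u) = (u - 5)*(u - 2)*(u - 1)*(u + 3)*(u^2 + 4*u) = u*(u - 5)*(u - 2)*(u - 1)*(u + 3)*(u + 4)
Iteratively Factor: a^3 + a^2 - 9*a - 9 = (a - 3)*(a^2 + 4*a + 3) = (a - 3)*(a + 1)*(a + 3)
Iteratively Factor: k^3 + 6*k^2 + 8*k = (k + 4)*(k^2 + 2*k) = k*(k + 4)*(k + 2)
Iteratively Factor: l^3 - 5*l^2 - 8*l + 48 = (l - 4)*(l^2 - l - 12) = (l - 4)*(l + 3)*(l - 4)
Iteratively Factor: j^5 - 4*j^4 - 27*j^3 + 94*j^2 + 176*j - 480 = (j - 2)*(j^4 - 2*j^3 - 31*j^2 + 32*j + 240) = (j - 2)*(j + 4)*(j^3 - 6*j^2 - 7*j + 60) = (j - 5)*(j - 2)*(j + 4)*(j^2 - j - 12) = (j - 5)*(j - 4)*(j - 2)*(j + 4)*(j + 3)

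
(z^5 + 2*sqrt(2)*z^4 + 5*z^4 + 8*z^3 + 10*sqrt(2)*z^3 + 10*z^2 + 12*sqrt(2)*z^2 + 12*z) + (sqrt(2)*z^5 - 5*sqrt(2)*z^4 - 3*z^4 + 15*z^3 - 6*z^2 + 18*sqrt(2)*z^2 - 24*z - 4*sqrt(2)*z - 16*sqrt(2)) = z^5 + sqrt(2)*z^5 - 3*sqrt(2)*z^4 + 2*z^4 + 10*sqrt(2)*z^3 + 23*z^3 + 4*z^2 + 30*sqrt(2)*z^2 - 12*z - 4*sqrt(2)*z - 16*sqrt(2)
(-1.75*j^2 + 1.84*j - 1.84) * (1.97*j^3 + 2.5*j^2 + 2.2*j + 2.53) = -3.4475*j^5 - 0.7502*j^4 - 2.8748*j^3 - 4.9795*j^2 + 0.607199999999999*j - 4.6552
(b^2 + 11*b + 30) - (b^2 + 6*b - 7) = 5*b + 37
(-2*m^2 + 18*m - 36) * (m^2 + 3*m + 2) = -2*m^4 + 12*m^3 + 14*m^2 - 72*m - 72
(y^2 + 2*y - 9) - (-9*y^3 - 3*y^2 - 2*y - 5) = 9*y^3 + 4*y^2 + 4*y - 4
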